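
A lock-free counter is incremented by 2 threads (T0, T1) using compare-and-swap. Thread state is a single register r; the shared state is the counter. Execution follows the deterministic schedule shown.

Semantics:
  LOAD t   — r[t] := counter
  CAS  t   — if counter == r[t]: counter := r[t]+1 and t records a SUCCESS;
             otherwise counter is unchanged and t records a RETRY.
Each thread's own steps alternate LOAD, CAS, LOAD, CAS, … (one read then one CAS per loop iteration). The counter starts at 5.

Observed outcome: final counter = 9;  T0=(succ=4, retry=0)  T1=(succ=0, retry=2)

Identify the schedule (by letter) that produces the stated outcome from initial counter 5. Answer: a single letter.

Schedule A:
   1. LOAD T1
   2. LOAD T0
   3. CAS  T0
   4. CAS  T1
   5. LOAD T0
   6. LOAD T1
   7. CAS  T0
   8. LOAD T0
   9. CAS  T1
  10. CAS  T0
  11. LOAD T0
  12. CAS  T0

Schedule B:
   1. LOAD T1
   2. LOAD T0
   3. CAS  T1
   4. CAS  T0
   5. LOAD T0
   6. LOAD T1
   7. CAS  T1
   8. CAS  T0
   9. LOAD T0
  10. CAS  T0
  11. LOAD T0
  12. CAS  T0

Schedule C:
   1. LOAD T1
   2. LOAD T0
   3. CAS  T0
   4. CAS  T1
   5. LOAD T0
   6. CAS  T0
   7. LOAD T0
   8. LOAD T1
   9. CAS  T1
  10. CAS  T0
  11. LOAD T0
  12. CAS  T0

A

Simulating candidate A:
step 1: T1 LOAD ⇒ load; ctr=5 reg=5
step 2: T0 LOAD ⇒ load; ctr=5 reg=5
step 3: T0 CAS ⇒ ok; ctr=6 reg=5
step 4: T1 CAS ⇒ retry; ctr=6 reg=5
step 5: T0 LOAD ⇒ load; ctr=6 reg=6
step 6: T1 LOAD ⇒ load; ctr=6 reg=6
step 7: T0 CAS ⇒ ok; ctr=7 reg=6
step 8: T0 LOAD ⇒ load; ctr=7 reg=7
step 9: T1 CAS ⇒ retry; ctr=7 reg=6
step 10: T0 CAS ⇒ ok; ctr=8 reg=7
step 11: T0 LOAD ⇒ load; ctr=8 reg=8
step 12: T0 CAS ⇒ ok; ctr=9 reg=8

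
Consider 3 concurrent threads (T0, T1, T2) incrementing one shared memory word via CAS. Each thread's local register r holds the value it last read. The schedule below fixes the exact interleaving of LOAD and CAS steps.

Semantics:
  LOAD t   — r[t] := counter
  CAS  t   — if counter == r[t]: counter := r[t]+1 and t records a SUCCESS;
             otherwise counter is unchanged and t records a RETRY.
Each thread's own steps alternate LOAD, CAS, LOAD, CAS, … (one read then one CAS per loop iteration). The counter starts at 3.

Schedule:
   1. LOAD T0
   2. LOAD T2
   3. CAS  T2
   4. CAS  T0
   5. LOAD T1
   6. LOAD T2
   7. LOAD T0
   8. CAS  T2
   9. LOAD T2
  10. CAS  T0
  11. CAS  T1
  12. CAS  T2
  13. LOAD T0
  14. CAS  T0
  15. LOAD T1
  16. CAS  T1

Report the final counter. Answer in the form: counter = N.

counter = 8

   1) LOAD T0:  M=3  r_T0=3
   2) LOAD T2:  M=3  r_T2=3
   3) CAS  T2:  M=4  r_T2=3 ✓
   4) CAS  T0:  M=4  r_T0=3 ✗
   5) LOAD T1:  M=4  r_T1=4
   6) LOAD T2:  M=4  r_T2=4
   7) LOAD T0:  M=4  r_T0=4
   8) CAS  T2:  M=5  r_T2=4 ✓
   9) LOAD T2:  M=5  r_T2=5
  10) CAS  T0:  M=5  r_T0=4 ✗
  11) CAS  T1:  M=5  r_T1=4 ✗
  12) CAS  T2:  M=6  r_T2=5 ✓
  13) LOAD T0:  M=6  r_T0=6
  14) CAS  T0:  M=7  r_T0=6 ✓
  15) LOAD T1:  M=7  r_T1=7
  16) CAS  T1:  M=8  r_T1=7 ✓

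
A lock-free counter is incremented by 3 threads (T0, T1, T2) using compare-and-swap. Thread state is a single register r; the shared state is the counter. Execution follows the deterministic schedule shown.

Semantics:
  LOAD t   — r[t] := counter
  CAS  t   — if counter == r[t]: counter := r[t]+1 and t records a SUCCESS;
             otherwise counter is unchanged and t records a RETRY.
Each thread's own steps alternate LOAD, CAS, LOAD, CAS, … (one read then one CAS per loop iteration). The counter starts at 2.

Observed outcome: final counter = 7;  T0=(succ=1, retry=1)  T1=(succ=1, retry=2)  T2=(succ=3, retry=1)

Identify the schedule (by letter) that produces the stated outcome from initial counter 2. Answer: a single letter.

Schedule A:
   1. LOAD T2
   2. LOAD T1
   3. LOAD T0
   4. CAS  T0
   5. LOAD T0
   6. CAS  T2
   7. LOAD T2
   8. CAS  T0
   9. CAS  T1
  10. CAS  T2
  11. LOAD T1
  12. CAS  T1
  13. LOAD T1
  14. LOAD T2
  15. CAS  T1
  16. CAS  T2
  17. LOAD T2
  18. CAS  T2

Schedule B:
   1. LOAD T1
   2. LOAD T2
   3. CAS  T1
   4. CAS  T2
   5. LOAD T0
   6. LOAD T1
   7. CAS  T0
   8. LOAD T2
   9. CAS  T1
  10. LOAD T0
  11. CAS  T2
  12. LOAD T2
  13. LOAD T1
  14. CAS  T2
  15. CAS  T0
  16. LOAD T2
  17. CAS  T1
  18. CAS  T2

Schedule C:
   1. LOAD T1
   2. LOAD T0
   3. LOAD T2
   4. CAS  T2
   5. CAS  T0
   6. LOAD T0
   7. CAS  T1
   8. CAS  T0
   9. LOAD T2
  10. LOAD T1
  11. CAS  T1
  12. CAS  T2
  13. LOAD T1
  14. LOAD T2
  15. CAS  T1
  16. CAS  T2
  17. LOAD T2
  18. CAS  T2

Run B:
1. LOAD T1 → mem=2 r[T1]=2 [LOAD]
2. LOAD T2 → mem=2 r[T2]=2 [LOAD]
3. CAS T1 → mem=3 r[T1]=2 [OK]
4. CAS T2 → mem=3 r[T2]=2 [RETRY]
5. LOAD T0 → mem=3 r[T0]=3 [LOAD]
6. LOAD T1 → mem=3 r[T1]=3 [LOAD]
7. CAS T0 → mem=4 r[T0]=3 [OK]
8. LOAD T2 → mem=4 r[T2]=4 [LOAD]
9. CAS T1 → mem=4 r[T1]=3 [RETRY]
10. LOAD T0 → mem=4 r[T0]=4 [LOAD]
11. CAS T2 → mem=5 r[T2]=4 [OK]
12. LOAD T2 → mem=5 r[T2]=5 [LOAD]
13. LOAD T1 → mem=5 r[T1]=5 [LOAD]
14. CAS T2 → mem=6 r[T2]=5 [OK]
15. CAS T0 → mem=6 r[T0]=4 [RETRY]
16. LOAD T2 → mem=6 r[T2]=6 [LOAD]
17. CAS T1 → mem=6 r[T1]=5 [RETRY]
18. CAS T2 → mem=7 r[T2]=6 [OK]

B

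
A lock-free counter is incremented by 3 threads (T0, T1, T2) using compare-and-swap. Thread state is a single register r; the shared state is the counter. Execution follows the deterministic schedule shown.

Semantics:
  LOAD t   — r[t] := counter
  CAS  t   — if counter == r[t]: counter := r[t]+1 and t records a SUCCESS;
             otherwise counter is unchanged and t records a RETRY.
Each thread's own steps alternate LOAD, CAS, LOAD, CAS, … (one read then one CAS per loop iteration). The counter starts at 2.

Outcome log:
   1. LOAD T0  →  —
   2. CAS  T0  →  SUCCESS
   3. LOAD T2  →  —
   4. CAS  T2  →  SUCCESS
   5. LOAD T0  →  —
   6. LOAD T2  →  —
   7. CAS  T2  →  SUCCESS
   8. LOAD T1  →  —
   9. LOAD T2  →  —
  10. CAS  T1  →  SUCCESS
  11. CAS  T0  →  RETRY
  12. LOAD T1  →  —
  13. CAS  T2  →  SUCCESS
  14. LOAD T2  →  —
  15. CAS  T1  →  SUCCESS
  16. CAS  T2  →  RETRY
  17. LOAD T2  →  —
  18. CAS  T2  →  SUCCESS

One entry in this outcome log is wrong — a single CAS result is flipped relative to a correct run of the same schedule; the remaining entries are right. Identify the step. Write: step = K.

step = 13

Correct run:
[1] T0.load  rd  (counter 2, T0.r 2)
[2] T0.cas  hit  (counter 3, T0.r 2)
[3] T2.load  rd  (counter 3, T2.r 3)
[4] T2.cas  hit  (counter 4, T2.r 3)
[5] T0.load  rd  (counter 4, T0.r 4)
[6] T2.load  rd  (counter 4, T2.r 4)
[7] T2.cas  hit  (counter 5, T2.r 4)
[8] T1.load  rd  (counter 5, T1.r 5)
[9] T2.load  rd  (counter 5, T2.r 5)
[10] T1.cas  hit  (counter 6, T1.r 5)
[11] T0.cas  miss  (counter 6, T0.r 4)
[12] T1.load  rd  (counter 6, T1.r 6)
[13] T2.cas  miss  (counter 6, T2.r 5)
[14] T2.load  rd  (counter 6, T2.r 6)
[15] T1.cas  hit  (counter 7, T1.r 6)
[16] T2.cas  miss  (counter 7, T2.r 6)
[17] T2.load  rd  (counter 7, T2.r 7)
[18] T2.cas  hit  (counter 8, T2.r 7)
Flip is step 13.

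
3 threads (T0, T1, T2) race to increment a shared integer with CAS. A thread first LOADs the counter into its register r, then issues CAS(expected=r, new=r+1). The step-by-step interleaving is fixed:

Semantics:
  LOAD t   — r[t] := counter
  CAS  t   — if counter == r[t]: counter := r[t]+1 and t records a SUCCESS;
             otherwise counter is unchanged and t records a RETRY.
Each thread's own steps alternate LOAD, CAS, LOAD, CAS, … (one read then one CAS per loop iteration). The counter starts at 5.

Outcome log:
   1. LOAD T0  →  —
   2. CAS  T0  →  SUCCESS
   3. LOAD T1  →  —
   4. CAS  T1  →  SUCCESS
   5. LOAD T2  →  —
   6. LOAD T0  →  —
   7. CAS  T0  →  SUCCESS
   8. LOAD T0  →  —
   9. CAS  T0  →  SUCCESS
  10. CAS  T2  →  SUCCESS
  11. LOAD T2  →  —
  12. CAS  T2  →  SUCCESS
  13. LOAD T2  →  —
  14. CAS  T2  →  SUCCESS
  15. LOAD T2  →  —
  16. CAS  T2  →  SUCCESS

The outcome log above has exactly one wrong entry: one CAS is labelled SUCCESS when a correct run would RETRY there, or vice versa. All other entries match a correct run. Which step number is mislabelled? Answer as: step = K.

Reference trace:
1. LOAD T0 → mem=5 r[T0]=5 [LOAD]
2. CAS T0 → mem=6 r[T0]=5 [OK]
3. LOAD T1 → mem=6 r[T1]=6 [LOAD]
4. CAS T1 → mem=7 r[T1]=6 [OK]
5. LOAD T2 → mem=7 r[T2]=7 [LOAD]
6. LOAD T0 → mem=7 r[T0]=7 [LOAD]
7. CAS T0 → mem=8 r[T0]=7 [OK]
8. LOAD T0 → mem=8 r[T0]=8 [LOAD]
9. CAS T0 → mem=9 r[T0]=8 [OK]
10. CAS T2 → mem=9 r[T2]=7 [RETRY]
11. LOAD T2 → mem=9 r[T2]=9 [LOAD]
12. CAS T2 → mem=10 r[T2]=9 [OK]
13. LOAD T2 → mem=10 r[T2]=10 [LOAD]
14. CAS T2 → mem=11 r[T2]=10 [OK]
15. LOAD T2 → mem=11 r[T2]=11 [LOAD]
16. CAS T2 → mem=12 r[T2]=11 [OK]
Log disagrees first at step 10.

step = 10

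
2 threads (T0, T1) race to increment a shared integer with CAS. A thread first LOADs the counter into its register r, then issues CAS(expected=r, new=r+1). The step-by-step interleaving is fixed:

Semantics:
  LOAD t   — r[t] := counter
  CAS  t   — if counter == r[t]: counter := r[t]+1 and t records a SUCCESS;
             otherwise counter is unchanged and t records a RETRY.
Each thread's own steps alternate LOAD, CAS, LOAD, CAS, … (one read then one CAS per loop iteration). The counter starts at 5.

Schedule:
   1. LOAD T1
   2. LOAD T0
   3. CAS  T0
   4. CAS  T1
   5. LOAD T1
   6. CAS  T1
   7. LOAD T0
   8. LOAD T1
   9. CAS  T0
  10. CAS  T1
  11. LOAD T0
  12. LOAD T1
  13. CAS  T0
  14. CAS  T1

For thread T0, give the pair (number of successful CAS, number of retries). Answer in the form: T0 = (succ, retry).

T0 = (3, 0)

1. LOAD T1 → mem=5 r[T1]=5 [LOAD]
2. LOAD T0 → mem=5 r[T0]=5 [LOAD]
3. CAS T0 → mem=6 r[T0]=5 [OK]
4. CAS T1 → mem=6 r[T1]=5 [RETRY]
5. LOAD T1 → mem=6 r[T1]=6 [LOAD]
6. CAS T1 → mem=7 r[T1]=6 [OK]
7. LOAD T0 → mem=7 r[T0]=7 [LOAD]
8. LOAD T1 → mem=7 r[T1]=7 [LOAD]
9. CAS T0 → mem=8 r[T0]=7 [OK]
10. CAS T1 → mem=8 r[T1]=7 [RETRY]
11. LOAD T0 → mem=8 r[T0]=8 [LOAD]
12. LOAD T1 → mem=8 r[T1]=8 [LOAD]
13. CAS T0 → mem=9 r[T0]=8 [OK]
14. CAS T1 → mem=9 r[T1]=8 [RETRY]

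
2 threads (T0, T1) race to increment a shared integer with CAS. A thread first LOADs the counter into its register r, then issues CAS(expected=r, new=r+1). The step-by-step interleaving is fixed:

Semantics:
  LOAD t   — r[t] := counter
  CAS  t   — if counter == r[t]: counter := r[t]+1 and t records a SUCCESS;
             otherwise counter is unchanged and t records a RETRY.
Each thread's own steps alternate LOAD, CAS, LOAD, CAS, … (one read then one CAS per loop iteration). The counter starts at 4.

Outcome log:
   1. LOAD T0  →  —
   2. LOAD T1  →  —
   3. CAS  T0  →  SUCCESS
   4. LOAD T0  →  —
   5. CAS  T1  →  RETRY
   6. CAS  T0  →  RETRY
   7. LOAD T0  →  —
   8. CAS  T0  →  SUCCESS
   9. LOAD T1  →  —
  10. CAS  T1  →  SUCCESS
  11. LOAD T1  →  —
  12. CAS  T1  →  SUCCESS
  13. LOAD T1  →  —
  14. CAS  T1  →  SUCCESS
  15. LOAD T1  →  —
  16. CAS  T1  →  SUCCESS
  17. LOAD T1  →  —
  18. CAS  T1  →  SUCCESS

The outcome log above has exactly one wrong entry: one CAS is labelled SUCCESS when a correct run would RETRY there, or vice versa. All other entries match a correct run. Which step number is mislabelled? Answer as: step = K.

Correct run:
#1 T0 reads 4
#2 T1 reads 4
#3 T0 CAS(4→5) writes; counter now 5
#4 T0 reads 5
#5 T1 CAS(4→5) fails; counter now 5
#6 T0 CAS(5→6) writes; counter now 6
#7 T0 reads 6
#8 T0 CAS(6→7) writes; counter now 7
#9 T1 reads 7
#10 T1 CAS(7→8) writes; counter now 8
#11 T1 reads 8
#12 T1 CAS(8→9) writes; counter now 9
#13 T1 reads 9
#14 T1 CAS(9→10) writes; counter now 10
#15 T1 reads 10
#16 T1 CAS(10→11) writes; counter now 11
#17 T1 reads 11
#18 T1 CAS(11→12) writes; counter now 12
Flip is step 6.

step = 6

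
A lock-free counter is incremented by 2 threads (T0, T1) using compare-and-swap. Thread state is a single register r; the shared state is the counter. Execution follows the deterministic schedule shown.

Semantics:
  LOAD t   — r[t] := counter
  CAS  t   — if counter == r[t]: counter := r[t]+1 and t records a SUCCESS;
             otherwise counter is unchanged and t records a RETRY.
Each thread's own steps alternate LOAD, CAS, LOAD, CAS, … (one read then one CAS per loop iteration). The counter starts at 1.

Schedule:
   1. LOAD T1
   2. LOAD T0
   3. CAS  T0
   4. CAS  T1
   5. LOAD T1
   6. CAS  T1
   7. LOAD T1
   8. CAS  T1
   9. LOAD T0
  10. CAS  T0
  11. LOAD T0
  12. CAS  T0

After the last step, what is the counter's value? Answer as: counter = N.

   1) LOAD T1:  M=1  r_T1=1
   2) LOAD T0:  M=1  r_T0=1
   3) CAS  T0:  M=2  r_T0=1 ✓
   4) CAS  T1:  M=2  r_T1=1 ✗
   5) LOAD T1:  M=2  r_T1=2
   6) CAS  T1:  M=3  r_T1=2 ✓
   7) LOAD T1:  M=3  r_T1=3
   8) CAS  T1:  M=4  r_T1=3 ✓
   9) LOAD T0:  M=4  r_T0=4
  10) CAS  T0:  M=5  r_T0=4 ✓
  11) LOAD T0:  M=5  r_T0=5
  12) CAS  T0:  M=6  r_T0=5 ✓

counter = 6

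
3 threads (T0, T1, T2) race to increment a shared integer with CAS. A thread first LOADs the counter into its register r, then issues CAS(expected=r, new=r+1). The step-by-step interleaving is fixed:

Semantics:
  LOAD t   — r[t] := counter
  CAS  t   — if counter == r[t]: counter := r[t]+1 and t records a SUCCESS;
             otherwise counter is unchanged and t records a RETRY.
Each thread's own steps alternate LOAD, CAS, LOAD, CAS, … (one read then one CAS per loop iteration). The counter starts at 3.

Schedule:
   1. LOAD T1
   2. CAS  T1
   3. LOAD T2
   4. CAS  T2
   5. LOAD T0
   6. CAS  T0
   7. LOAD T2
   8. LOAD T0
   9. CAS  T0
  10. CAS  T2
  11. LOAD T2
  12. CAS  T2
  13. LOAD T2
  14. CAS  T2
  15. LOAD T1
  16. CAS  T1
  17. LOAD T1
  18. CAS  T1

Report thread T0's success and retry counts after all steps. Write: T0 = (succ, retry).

T1 LOAD — after: cnt=3, r=3 — load
T1 CAS — after: cnt=4, r=3 — ok
T2 LOAD — after: cnt=4, r=4 — load
T2 CAS — after: cnt=5, r=4 — ok
T0 LOAD — after: cnt=5, r=5 — load
T0 CAS — after: cnt=6, r=5 — ok
T2 LOAD — after: cnt=6, r=6 — load
T0 LOAD — after: cnt=6, r=6 — load
T0 CAS — after: cnt=7, r=6 — ok
T2 CAS — after: cnt=7, r=6 — retry
T2 LOAD — after: cnt=7, r=7 — load
T2 CAS — after: cnt=8, r=7 — ok
T2 LOAD — after: cnt=8, r=8 — load
T2 CAS — after: cnt=9, r=8 — ok
T1 LOAD — after: cnt=9, r=9 — load
T1 CAS — after: cnt=10, r=9 — ok
T1 LOAD — after: cnt=10, r=10 — load
T1 CAS — after: cnt=11, r=10 — ok

T0 = (2, 0)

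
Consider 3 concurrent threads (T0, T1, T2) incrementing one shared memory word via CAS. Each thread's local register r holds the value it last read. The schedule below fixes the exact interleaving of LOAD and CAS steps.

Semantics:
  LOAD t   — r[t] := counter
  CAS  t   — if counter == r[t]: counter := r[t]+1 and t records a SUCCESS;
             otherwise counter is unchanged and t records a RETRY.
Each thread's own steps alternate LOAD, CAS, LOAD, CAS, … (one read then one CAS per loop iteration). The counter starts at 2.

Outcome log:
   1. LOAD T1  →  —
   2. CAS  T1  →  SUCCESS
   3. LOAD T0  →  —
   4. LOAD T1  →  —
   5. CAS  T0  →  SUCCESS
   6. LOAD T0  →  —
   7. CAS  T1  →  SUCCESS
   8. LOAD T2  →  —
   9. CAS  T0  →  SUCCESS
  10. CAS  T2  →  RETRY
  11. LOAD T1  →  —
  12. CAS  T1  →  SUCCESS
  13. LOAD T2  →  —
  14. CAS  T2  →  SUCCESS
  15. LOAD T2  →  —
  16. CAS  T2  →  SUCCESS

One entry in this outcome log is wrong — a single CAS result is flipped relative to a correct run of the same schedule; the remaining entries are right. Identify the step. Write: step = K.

Re-executing:
   1) LOAD T1:  M=2  r_T1=2
   2) CAS  T1:  M=3  r_T1=2 ✓
   3) LOAD T0:  M=3  r_T0=3
   4) LOAD T1:  M=3  r_T1=3
   5) CAS  T0:  M=4  r_T0=3 ✓
   6) LOAD T0:  M=4  r_T0=4
   7) CAS  T1:  M=4  r_T1=3 ✗
   8) LOAD T2:  M=4  r_T2=4
   9) CAS  T0:  M=5  r_T0=4 ✓
  10) CAS  T2:  M=5  r_T2=4 ✗
  11) LOAD T1:  M=5  r_T1=5
  12) CAS  T1:  M=6  r_T1=5 ✓
  13) LOAD T2:  M=6  r_T2=6
  14) CAS  T2:  M=7  r_T2=6 ✓
  15) LOAD T2:  M=7  r_T2=7
  16) CAS  T2:  M=8  r_T2=7 ✓
Flip is step 7.

step = 7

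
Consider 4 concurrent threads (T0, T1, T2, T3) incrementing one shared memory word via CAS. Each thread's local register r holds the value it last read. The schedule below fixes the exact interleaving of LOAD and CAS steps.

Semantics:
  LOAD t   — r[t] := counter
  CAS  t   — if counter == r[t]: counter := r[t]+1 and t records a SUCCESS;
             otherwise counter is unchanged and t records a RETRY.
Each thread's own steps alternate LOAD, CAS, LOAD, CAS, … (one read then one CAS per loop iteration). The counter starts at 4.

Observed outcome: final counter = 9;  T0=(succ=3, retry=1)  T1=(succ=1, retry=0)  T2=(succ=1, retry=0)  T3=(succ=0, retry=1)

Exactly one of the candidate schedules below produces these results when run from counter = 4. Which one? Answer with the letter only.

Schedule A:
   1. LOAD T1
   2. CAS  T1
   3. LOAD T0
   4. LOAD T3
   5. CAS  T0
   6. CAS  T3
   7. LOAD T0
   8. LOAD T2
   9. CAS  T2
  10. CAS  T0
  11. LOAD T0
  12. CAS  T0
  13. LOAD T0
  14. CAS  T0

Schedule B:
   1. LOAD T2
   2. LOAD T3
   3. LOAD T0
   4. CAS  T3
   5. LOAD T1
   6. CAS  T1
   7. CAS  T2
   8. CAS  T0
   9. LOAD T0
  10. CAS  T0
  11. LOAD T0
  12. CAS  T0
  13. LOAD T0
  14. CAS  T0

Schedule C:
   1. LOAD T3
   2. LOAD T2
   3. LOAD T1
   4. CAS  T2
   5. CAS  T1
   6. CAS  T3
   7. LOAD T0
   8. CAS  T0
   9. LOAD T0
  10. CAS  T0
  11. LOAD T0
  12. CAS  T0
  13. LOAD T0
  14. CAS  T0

Run A:
T1 LOAD — after: cnt=4, r=4 — load
T1 CAS — after: cnt=5, r=4 — ok
T0 LOAD — after: cnt=5, r=5 — load
T3 LOAD — after: cnt=5, r=5 — load
T0 CAS — after: cnt=6, r=5 — ok
T3 CAS — after: cnt=6, r=5 — retry
T0 LOAD — after: cnt=6, r=6 — load
T2 LOAD — after: cnt=6, r=6 — load
T2 CAS — after: cnt=7, r=6 — ok
T0 CAS — after: cnt=7, r=6 — retry
T0 LOAD — after: cnt=7, r=7 — load
T0 CAS — after: cnt=8, r=7 — ok
T0 LOAD — after: cnt=8, r=8 — load
T0 CAS — after: cnt=9, r=8 — ok

A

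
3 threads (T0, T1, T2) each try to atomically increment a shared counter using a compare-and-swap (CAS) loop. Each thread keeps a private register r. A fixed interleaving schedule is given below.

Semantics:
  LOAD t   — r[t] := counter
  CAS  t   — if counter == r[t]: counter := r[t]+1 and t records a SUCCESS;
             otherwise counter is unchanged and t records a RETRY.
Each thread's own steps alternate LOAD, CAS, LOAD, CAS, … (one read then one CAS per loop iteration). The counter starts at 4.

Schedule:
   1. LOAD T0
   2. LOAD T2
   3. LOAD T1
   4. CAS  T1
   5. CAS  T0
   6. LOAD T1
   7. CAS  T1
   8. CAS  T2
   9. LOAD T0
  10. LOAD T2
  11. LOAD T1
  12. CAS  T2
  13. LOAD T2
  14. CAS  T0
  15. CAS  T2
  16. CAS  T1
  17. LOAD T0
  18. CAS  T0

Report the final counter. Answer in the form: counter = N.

[1] T0.load  rd  (counter 4, T0.r 4)
[2] T2.load  rd  (counter 4, T2.r 4)
[3] T1.load  rd  (counter 4, T1.r 4)
[4] T1.cas  hit  (counter 5, T1.r 4)
[5] T0.cas  miss  (counter 5, T0.r 4)
[6] T1.load  rd  (counter 5, T1.r 5)
[7] T1.cas  hit  (counter 6, T1.r 5)
[8] T2.cas  miss  (counter 6, T2.r 4)
[9] T0.load  rd  (counter 6, T0.r 6)
[10] T2.load  rd  (counter 6, T2.r 6)
[11] T1.load  rd  (counter 6, T1.r 6)
[12] T2.cas  hit  (counter 7, T2.r 6)
[13] T2.load  rd  (counter 7, T2.r 7)
[14] T0.cas  miss  (counter 7, T0.r 6)
[15] T2.cas  hit  (counter 8, T2.r 7)
[16] T1.cas  miss  (counter 8, T1.r 6)
[17] T0.load  rd  (counter 8, T0.r 8)
[18] T0.cas  hit  (counter 9, T0.r 8)

counter = 9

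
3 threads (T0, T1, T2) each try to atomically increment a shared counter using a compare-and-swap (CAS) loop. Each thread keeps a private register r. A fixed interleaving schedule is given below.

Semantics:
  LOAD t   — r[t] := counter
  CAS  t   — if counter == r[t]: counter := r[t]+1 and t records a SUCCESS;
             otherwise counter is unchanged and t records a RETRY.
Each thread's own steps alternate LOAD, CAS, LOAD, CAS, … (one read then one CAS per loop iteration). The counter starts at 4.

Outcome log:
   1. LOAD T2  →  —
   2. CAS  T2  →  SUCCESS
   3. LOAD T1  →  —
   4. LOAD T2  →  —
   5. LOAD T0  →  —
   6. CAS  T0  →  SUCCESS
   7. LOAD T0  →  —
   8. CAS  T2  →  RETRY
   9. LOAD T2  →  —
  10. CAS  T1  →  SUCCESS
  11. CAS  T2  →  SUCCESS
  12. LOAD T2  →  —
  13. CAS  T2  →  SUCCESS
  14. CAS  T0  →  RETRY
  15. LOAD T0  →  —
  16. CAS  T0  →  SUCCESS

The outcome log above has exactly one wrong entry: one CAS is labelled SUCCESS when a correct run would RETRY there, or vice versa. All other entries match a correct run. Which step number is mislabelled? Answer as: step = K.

step = 10

Re-executing:
step 1: T2 LOAD ⇒ load; ctr=4 reg=4
step 2: T2 CAS ⇒ ok; ctr=5 reg=4
step 3: T1 LOAD ⇒ load; ctr=5 reg=5
step 4: T2 LOAD ⇒ load; ctr=5 reg=5
step 5: T0 LOAD ⇒ load; ctr=5 reg=5
step 6: T0 CAS ⇒ ok; ctr=6 reg=5
step 7: T0 LOAD ⇒ load; ctr=6 reg=6
step 8: T2 CAS ⇒ retry; ctr=6 reg=5
step 9: T2 LOAD ⇒ load; ctr=6 reg=6
step 10: T1 CAS ⇒ retry; ctr=6 reg=5
step 11: T2 CAS ⇒ ok; ctr=7 reg=6
step 12: T2 LOAD ⇒ load; ctr=7 reg=7
step 13: T2 CAS ⇒ ok; ctr=8 reg=7
step 14: T0 CAS ⇒ retry; ctr=8 reg=6
step 15: T0 LOAD ⇒ load; ctr=8 reg=8
step 16: T0 CAS ⇒ ok; ctr=9 reg=8
Log disagrees first at step 10.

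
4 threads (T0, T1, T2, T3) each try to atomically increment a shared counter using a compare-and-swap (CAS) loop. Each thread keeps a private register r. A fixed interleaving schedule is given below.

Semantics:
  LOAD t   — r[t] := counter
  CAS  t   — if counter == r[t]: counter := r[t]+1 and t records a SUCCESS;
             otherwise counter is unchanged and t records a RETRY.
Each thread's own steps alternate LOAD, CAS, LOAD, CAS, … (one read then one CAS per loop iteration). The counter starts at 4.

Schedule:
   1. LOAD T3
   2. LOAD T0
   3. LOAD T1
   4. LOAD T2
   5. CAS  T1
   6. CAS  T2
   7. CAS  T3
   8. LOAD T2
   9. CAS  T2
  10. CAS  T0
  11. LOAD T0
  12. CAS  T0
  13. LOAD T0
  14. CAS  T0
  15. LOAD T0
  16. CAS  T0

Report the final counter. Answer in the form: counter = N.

counter = 9

   1) LOAD T3:  M=4  r_T3=4
   2) LOAD T0:  M=4  r_T0=4
   3) LOAD T1:  M=4  r_T1=4
   4) LOAD T2:  M=4  r_T2=4
   5) CAS  T1:  M=5  r_T1=4 ✓
   6) CAS  T2:  M=5  r_T2=4 ✗
   7) CAS  T3:  M=5  r_T3=4 ✗
   8) LOAD T2:  M=5  r_T2=5
   9) CAS  T2:  M=6  r_T2=5 ✓
  10) CAS  T0:  M=6  r_T0=4 ✗
  11) LOAD T0:  M=6  r_T0=6
  12) CAS  T0:  M=7  r_T0=6 ✓
  13) LOAD T0:  M=7  r_T0=7
  14) CAS  T0:  M=8  r_T0=7 ✓
  15) LOAD T0:  M=8  r_T0=8
  16) CAS  T0:  M=9  r_T0=8 ✓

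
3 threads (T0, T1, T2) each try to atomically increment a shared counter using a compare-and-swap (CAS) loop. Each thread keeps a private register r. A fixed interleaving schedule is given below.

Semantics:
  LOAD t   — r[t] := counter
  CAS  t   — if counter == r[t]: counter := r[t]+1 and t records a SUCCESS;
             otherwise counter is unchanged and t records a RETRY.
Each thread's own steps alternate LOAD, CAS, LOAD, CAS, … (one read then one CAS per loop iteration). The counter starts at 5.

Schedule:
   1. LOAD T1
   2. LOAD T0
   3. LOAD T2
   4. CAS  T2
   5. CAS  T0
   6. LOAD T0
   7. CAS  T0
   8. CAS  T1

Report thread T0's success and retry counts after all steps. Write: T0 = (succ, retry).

T0 = (1, 1)

[1] T1.load  rd  (counter 5, T1.r 5)
[2] T0.load  rd  (counter 5, T0.r 5)
[3] T2.load  rd  (counter 5, T2.r 5)
[4] T2.cas  hit  (counter 6, T2.r 5)
[5] T0.cas  miss  (counter 6, T0.r 5)
[6] T0.load  rd  (counter 6, T0.r 6)
[7] T0.cas  hit  (counter 7, T0.r 6)
[8] T1.cas  miss  (counter 7, T1.r 5)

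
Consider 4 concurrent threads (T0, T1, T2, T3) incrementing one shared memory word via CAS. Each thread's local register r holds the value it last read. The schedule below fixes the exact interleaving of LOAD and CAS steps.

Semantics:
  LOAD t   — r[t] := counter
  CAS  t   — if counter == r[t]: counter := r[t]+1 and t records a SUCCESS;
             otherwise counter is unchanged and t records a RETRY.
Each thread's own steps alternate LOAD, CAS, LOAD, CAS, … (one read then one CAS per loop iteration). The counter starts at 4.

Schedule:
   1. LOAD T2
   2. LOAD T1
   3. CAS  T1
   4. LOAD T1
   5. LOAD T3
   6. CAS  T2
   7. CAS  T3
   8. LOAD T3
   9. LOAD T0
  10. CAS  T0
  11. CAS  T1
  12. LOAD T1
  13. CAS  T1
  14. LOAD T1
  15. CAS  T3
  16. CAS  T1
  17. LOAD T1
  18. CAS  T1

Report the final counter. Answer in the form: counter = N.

counter = 10

   1) LOAD T2:  M=4  r_T2=4
   2) LOAD T1:  M=4  r_T1=4
   3) CAS  T1:  M=5  r_T1=4 ✓
   4) LOAD T1:  M=5  r_T1=5
   5) LOAD T3:  M=5  r_T3=5
   6) CAS  T2:  M=5  r_T2=4 ✗
   7) CAS  T3:  M=6  r_T3=5 ✓
   8) LOAD T3:  M=6  r_T3=6
   9) LOAD T0:  M=6  r_T0=6
  10) CAS  T0:  M=7  r_T0=6 ✓
  11) CAS  T1:  M=7  r_T1=5 ✗
  12) LOAD T1:  M=7  r_T1=7
  13) CAS  T1:  M=8  r_T1=7 ✓
  14) LOAD T1:  M=8  r_T1=8
  15) CAS  T3:  M=8  r_T3=6 ✗
  16) CAS  T1:  M=9  r_T1=8 ✓
  17) LOAD T1:  M=9  r_T1=9
  18) CAS  T1:  M=10  r_T1=9 ✓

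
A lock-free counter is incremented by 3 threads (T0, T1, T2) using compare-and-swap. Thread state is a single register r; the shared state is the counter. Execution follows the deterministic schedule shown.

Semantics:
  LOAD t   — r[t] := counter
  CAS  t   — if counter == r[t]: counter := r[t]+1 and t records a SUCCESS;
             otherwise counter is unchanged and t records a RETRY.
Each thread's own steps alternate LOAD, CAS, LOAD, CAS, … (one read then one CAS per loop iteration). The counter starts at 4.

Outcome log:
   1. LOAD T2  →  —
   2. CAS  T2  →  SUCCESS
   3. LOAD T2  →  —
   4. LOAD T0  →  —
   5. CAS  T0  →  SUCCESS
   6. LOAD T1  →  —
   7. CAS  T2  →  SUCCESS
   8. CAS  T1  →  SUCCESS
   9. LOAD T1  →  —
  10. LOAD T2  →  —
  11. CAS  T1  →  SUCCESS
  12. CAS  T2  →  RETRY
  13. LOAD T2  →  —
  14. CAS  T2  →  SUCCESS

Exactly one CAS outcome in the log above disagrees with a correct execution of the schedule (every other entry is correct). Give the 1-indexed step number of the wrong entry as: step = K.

step = 7

Reference trace:
#1 T2 reads 4
#2 T2 CAS(4→5) writes; counter now 5
#3 T2 reads 5
#4 T0 reads 5
#5 T0 CAS(5→6) writes; counter now 6
#6 T1 reads 6
#7 T2 CAS(5→6) fails; counter now 6
#8 T1 CAS(6→7) writes; counter now 7
#9 T1 reads 7
#10 T2 reads 7
#11 T1 CAS(7→8) writes; counter now 8
#12 T2 CAS(7→8) fails; counter now 8
#13 T2 reads 8
#14 T2 CAS(8→9) writes; counter now 9
Flip is step 7.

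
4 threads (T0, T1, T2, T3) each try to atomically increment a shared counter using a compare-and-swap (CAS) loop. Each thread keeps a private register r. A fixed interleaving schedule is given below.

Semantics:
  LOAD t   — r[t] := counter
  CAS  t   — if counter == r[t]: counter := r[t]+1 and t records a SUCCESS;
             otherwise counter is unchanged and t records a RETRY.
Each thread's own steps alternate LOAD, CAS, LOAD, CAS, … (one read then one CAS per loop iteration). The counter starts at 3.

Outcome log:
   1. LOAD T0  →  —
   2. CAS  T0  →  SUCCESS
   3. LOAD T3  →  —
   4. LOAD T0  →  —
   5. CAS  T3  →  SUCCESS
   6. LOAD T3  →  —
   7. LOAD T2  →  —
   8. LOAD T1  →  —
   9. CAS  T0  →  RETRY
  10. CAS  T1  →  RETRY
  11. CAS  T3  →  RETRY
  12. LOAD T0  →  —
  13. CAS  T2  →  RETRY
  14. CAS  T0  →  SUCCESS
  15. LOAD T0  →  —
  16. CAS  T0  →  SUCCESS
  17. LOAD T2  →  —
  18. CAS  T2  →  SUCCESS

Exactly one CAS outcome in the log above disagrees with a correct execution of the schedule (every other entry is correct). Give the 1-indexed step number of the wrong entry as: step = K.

step = 10

Correct run:
[1] T0.load  rd  (counter 3, T0.r 3)
[2] T0.cas  hit  (counter 4, T0.r 3)
[3] T3.load  rd  (counter 4, T3.r 4)
[4] T0.load  rd  (counter 4, T0.r 4)
[5] T3.cas  hit  (counter 5, T3.r 4)
[6] T3.load  rd  (counter 5, T3.r 5)
[7] T2.load  rd  (counter 5, T2.r 5)
[8] T1.load  rd  (counter 5, T1.r 5)
[9] T0.cas  miss  (counter 5, T0.r 4)
[10] T1.cas  hit  (counter 6, T1.r 5)
[11] T3.cas  miss  (counter 6, T3.r 5)
[12] T0.load  rd  (counter 6, T0.r 6)
[13] T2.cas  miss  (counter 6, T2.r 5)
[14] T0.cas  hit  (counter 7, T0.r 6)
[15] T0.load  rd  (counter 7, T0.r 7)
[16] T0.cas  hit  (counter 8, T0.r 7)
[17] T2.load  rd  (counter 8, T2.r 8)
[18] T2.cas  hit  (counter 9, T2.r 8)
Mismatch at 10.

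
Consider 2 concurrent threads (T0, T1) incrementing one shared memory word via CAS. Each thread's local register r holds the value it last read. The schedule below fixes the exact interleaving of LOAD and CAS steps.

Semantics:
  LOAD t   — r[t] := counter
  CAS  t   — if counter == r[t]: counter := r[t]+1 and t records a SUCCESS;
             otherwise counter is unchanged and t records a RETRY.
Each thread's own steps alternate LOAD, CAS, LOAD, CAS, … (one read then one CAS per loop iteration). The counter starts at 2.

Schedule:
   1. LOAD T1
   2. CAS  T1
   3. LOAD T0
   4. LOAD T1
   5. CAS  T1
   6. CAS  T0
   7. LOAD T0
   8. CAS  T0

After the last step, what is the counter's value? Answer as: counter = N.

counter = 5

#1 T1 reads 2
#2 T1 CAS(2→3) writes; counter now 3
#3 T0 reads 3
#4 T1 reads 3
#5 T1 CAS(3→4) writes; counter now 4
#6 T0 CAS(3→4) fails; counter now 4
#7 T0 reads 4
#8 T0 CAS(4→5) writes; counter now 5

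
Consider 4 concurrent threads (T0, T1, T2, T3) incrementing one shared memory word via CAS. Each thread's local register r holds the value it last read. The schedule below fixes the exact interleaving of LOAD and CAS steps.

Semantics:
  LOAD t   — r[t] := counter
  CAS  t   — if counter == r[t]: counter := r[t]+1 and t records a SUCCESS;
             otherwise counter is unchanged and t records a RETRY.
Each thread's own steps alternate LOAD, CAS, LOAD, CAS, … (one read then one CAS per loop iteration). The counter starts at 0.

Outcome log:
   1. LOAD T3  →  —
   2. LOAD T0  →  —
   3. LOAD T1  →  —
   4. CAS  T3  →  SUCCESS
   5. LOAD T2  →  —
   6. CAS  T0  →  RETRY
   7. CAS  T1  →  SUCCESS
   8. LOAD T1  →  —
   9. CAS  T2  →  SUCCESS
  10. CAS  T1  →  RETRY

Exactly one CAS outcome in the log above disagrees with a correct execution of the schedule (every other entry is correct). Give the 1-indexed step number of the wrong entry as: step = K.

Correct run:
step 1: T3 LOAD ⇒ load; ctr=0 reg=0
step 2: T0 LOAD ⇒ load; ctr=0 reg=0
step 3: T1 LOAD ⇒ load; ctr=0 reg=0
step 4: T3 CAS ⇒ ok; ctr=1 reg=0
step 5: T2 LOAD ⇒ load; ctr=1 reg=1
step 6: T0 CAS ⇒ retry; ctr=1 reg=0
step 7: T1 CAS ⇒ retry; ctr=1 reg=0
step 8: T1 LOAD ⇒ load; ctr=1 reg=1
step 9: T2 CAS ⇒ ok; ctr=2 reg=1
step 10: T1 CAS ⇒ retry; ctr=2 reg=1
Flip is step 7.

step = 7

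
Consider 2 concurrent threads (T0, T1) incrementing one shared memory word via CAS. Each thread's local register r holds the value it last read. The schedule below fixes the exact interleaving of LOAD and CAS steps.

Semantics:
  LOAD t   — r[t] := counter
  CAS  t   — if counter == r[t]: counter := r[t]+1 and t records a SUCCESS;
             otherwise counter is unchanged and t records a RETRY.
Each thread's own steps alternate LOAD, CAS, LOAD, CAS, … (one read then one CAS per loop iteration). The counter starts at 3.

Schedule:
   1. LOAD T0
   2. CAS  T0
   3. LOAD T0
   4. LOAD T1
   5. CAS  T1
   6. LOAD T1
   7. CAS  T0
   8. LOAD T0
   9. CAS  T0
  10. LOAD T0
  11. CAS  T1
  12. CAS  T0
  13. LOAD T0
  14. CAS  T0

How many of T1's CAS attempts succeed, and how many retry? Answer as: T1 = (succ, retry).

   1) LOAD T0:  M=3  r_T0=3
   2) CAS  T0:  M=4  r_T0=3 ✓
   3) LOAD T0:  M=4  r_T0=4
   4) LOAD T1:  M=4  r_T1=4
   5) CAS  T1:  M=5  r_T1=4 ✓
   6) LOAD T1:  M=5  r_T1=5
   7) CAS  T0:  M=5  r_T0=4 ✗
   8) LOAD T0:  M=5  r_T0=5
   9) CAS  T0:  M=6  r_T0=5 ✓
  10) LOAD T0:  M=6  r_T0=6
  11) CAS  T1:  M=6  r_T1=5 ✗
  12) CAS  T0:  M=7  r_T0=6 ✓
  13) LOAD T0:  M=7  r_T0=7
  14) CAS  T0:  M=8  r_T0=7 ✓

T1 = (1, 1)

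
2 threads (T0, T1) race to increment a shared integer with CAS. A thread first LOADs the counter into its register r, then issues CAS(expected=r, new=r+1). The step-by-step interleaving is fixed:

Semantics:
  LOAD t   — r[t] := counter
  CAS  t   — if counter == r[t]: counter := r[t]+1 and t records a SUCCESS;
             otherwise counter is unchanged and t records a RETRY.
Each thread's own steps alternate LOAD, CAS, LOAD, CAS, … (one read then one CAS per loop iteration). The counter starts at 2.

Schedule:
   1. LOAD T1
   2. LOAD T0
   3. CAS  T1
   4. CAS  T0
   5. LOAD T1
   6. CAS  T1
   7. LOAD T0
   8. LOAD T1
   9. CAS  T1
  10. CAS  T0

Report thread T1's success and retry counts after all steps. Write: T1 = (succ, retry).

T1 = (3, 0)

   1) LOAD T1:  M=2  r_T1=2
   2) LOAD T0:  M=2  r_T0=2
   3) CAS  T1:  M=3  r_T1=2 ✓
   4) CAS  T0:  M=3  r_T0=2 ✗
   5) LOAD T1:  M=3  r_T1=3
   6) CAS  T1:  M=4  r_T1=3 ✓
   7) LOAD T0:  M=4  r_T0=4
   8) LOAD T1:  M=4  r_T1=4
   9) CAS  T1:  M=5  r_T1=4 ✓
  10) CAS  T0:  M=5  r_T0=4 ✗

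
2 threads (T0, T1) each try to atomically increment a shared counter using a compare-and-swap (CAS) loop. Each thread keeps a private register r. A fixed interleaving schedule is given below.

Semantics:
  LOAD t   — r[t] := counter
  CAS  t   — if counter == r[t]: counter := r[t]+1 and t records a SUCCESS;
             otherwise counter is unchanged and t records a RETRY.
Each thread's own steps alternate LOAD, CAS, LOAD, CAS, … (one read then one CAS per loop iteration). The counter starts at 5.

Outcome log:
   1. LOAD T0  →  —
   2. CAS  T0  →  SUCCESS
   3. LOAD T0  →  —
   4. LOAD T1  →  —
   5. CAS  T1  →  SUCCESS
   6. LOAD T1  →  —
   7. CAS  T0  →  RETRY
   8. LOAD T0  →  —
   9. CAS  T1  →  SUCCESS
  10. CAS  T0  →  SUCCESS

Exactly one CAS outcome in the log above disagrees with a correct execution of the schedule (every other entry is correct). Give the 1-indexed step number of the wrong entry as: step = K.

Correct run:
T0 LOAD — after: cnt=5, r=5 — load
T0 CAS — after: cnt=6, r=5 — ok
T0 LOAD — after: cnt=6, r=6 — load
T1 LOAD — after: cnt=6, r=6 — load
T1 CAS — after: cnt=7, r=6 — ok
T1 LOAD — after: cnt=7, r=7 — load
T0 CAS — after: cnt=7, r=6 — retry
T0 LOAD — after: cnt=7, r=7 — load
T1 CAS — after: cnt=8, r=7 — ok
T0 CAS — after: cnt=8, r=7 — retry
Mismatch at 10.

step = 10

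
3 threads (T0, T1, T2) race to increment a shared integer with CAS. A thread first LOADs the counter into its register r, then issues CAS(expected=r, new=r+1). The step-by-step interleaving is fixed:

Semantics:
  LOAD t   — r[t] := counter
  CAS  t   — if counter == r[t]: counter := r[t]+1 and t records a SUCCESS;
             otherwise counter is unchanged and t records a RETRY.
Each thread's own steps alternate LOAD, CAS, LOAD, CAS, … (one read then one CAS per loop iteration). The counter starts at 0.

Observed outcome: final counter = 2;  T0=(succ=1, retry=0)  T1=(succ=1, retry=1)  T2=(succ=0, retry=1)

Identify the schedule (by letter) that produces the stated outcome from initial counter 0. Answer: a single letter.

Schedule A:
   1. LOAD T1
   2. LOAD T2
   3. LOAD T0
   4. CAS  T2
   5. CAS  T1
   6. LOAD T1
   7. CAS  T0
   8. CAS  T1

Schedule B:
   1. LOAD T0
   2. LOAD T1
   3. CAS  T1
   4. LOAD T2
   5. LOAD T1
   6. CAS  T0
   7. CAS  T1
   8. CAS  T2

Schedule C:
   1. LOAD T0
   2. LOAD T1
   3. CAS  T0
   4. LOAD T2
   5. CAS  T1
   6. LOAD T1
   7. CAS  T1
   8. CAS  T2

Tracing schedule C:
   1) LOAD T0:  M=0  r_T0=0
   2) LOAD T1:  M=0  r_T1=0
   3) CAS  T0:  M=1  r_T0=0 ✓
   4) LOAD T2:  M=1  r_T2=1
   5) CAS  T1:  M=1  r_T1=0 ✗
   6) LOAD T1:  M=1  r_T1=1
   7) CAS  T1:  M=2  r_T1=1 ✓
   8) CAS  T2:  M=2  r_T2=1 ✗

C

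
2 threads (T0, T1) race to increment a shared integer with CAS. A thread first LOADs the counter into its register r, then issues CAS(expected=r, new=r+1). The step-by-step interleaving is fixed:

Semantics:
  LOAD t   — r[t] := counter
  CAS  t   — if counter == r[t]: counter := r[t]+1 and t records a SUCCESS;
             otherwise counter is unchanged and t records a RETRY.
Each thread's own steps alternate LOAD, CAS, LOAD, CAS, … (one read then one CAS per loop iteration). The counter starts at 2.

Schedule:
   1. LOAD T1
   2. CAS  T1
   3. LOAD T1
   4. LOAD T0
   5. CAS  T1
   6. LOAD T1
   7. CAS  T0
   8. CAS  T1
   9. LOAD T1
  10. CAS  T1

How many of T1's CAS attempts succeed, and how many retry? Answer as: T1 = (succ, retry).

T1 LOAD — after: cnt=2, r=2 — load
T1 CAS — after: cnt=3, r=2 — ok
T1 LOAD — after: cnt=3, r=3 — load
T0 LOAD — after: cnt=3, r=3 — load
T1 CAS — after: cnt=4, r=3 — ok
T1 LOAD — after: cnt=4, r=4 — load
T0 CAS — after: cnt=4, r=3 — retry
T1 CAS — after: cnt=5, r=4 — ok
T1 LOAD — after: cnt=5, r=5 — load
T1 CAS — after: cnt=6, r=5 — ok

T1 = (4, 0)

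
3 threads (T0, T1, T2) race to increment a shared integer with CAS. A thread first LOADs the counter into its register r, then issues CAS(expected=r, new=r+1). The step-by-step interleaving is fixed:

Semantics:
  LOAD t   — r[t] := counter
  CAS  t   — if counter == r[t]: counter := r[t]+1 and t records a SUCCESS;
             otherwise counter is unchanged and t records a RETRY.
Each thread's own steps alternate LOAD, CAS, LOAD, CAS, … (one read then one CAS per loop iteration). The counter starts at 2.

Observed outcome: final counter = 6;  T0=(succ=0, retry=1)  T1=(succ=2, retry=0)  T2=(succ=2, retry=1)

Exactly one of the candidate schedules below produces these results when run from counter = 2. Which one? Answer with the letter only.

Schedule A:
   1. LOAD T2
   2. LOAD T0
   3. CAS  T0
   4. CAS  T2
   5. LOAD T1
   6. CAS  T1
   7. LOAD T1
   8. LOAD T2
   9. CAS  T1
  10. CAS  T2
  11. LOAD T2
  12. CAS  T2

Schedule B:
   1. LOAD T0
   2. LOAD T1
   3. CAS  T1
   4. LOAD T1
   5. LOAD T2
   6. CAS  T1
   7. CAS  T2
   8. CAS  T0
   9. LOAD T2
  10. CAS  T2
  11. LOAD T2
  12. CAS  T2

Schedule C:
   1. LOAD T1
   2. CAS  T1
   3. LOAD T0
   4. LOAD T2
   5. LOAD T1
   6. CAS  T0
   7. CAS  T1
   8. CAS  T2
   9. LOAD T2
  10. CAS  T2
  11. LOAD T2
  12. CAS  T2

B

Simulating candidate B:
#1 T0 reads 2
#2 T1 reads 2
#3 T1 CAS(2→3) writes; counter now 3
#4 T1 reads 3
#5 T2 reads 3
#6 T1 CAS(3→4) writes; counter now 4
#7 T2 CAS(3→4) fails; counter now 4
#8 T0 CAS(2→3) fails; counter now 4
#9 T2 reads 4
#10 T2 CAS(4→5) writes; counter now 5
#11 T2 reads 5
#12 T2 CAS(5→6) writes; counter now 6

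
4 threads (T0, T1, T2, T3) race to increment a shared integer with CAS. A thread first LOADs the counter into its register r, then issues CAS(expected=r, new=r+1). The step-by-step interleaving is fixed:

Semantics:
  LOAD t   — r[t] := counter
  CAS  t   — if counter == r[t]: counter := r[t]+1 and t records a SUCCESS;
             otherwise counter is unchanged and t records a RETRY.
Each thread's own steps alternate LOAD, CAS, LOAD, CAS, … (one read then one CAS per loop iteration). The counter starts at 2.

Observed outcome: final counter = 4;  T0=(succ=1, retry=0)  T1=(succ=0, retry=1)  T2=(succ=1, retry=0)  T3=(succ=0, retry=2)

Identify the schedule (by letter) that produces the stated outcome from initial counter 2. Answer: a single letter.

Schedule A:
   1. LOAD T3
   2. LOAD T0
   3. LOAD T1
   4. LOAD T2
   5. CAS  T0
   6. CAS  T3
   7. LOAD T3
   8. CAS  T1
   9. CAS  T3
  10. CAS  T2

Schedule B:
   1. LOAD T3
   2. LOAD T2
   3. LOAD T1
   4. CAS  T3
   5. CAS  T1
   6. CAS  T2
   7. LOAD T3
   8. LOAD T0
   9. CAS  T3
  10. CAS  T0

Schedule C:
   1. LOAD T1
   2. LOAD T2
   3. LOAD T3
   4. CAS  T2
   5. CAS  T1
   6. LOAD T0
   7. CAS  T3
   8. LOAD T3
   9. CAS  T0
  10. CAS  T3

C

Simulating candidate C:
1. LOAD T1 → mem=2 r[T1]=2 [LOAD]
2. LOAD T2 → mem=2 r[T2]=2 [LOAD]
3. LOAD T3 → mem=2 r[T3]=2 [LOAD]
4. CAS T2 → mem=3 r[T2]=2 [OK]
5. CAS T1 → mem=3 r[T1]=2 [RETRY]
6. LOAD T0 → mem=3 r[T0]=3 [LOAD]
7. CAS T3 → mem=3 r[T3]=2 [RETRY]
8. LOAD T3 → mem=3 r[T3]=3 [LOAD]
9. CAS T0 → mem=4 r[T0]=3 [OK]
10. CAS T3 → mem=4 r[T3]=3 [RETRY]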